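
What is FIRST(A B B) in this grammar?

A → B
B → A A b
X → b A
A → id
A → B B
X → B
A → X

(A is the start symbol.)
{ 'b', 'id' }

FIRST sets of the non-terminals involved (from the grammar, by fixed-point iteration):
  FIRST(A) = { 'b', 'id' }

To compute FIRST(A B B), process the symbols left to right:
Symbol A is a non-terminal. Add FIRST(A) \ {ε} = { 'b', 'id' }
A is not nullable (ε ∉ FIRST(A)), so stop here.
FIRST(A B B) = { 'b', 'id' }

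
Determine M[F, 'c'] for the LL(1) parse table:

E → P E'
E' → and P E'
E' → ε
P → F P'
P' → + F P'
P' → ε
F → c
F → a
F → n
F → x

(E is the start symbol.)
F → c

To find M[F, 'c'], we find productions for F where 'c' is in the predict set (PREDICT(N → α) = (FIRST(α) \ {ε}) ∪ (FOLLOW(N) if α ⇒* ε)).

F → c: PREDICT = { 'c' }
  'c' is in predict set, so this production goes in M[F, 'c']
F → a: PREDICT = { 'a' }
F → n: PREDICT = { 'n' }
F → x: PREDICT = { 'x' }

M[F, 'c'] = F → c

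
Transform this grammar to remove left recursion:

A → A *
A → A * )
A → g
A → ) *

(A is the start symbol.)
A is directly left-recursive. The standard transformation for
  A → A α₁ | ... | A α_m | β₁ | ... | β_n
is
  A  → β₁ A' | ... | β_n A'
  A' → α₁ A' | ... | α_m A' | ε

A → g becomes A → g A'
A → ) * becomes A → ) * A'
A → A * becomes A' → * A'
A → A * ) becomes A' → * ) A'
Add A' → ε

Resulting grammar:
A → g A'
A → ) * A'
A' → * A'
A' → * ) A'
A' → ε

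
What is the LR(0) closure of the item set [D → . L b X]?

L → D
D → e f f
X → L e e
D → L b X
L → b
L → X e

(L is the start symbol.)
{ [D → . L b X], [D → . e f f], [L → . D], [L → . X e], [L → . b], [X → . L e e] }

To compute CLOSURE, for each item [A → α.Bβ] where B is a non-terminal, add [B → .γ] for all productions B → γ; repeat for the newly added items until nothing changes.

Start with: [D → . L b X]
  [D → . L b X] has the dot before L: add [L → . D], [L → . b], [L → . X e]
  [L → . D] has the dot before D: add [D → . e f f]
  [L → . X e] has the dot before X: add [X → . L e e]
No further items can be added.

CLOSURE = { [D → . L b X], [D → . e f f], [L → . D], [L → . X e], [L → . b], [X → . L e e] }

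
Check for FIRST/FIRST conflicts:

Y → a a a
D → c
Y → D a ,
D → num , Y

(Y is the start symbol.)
A FIRST/FIRST conflict occurs when two productions N → α and N → β for the same non-terminal have FIRST(α) ∩ FIRST(β) ≠ ∅ (with ε ∈ FIRST of a nullable right-hand side, so two nullable alternatives also conflict).

FIRST sets of the non-terminals at (or reachable through a nullable prefix from) the front of some alternative:
  FIRST(D) = { 'c', 'num' }

Productions for Y:
  Y → a a a: FIRST = { 'a' }
  Y → D a ,: FIRST = { 'c', 'num' }
Productions for D:
  D → c: FIRST = { 'c' }
  D → num , Y: FIRST = { 'num' }

All alternatives of each non-terminal have pairwise disjoint FIRST sets.

Answer: No FIRST/FIRST conflicts.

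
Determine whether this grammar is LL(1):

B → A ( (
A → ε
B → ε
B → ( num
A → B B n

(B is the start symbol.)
No. Predict set conflict for B: { '(', 'n' }

A grammar is LL(1) if for each non-terminal N with multiple productions, the predict sets of those productions are pairwise disjoint, where PREDICT(N → α) = (FIRST(α) \ {ε}) ∪ (FOLLOW(N) if α ⇒* ε).

Relevant sets:
  FIRST(A) = { '(', 'n', ε }
  FIRST(B) = { '(', 'n', ε }
  FOLLOW(B) = { $, '(', 'n' }
  FOLLOW(A) = { '(' }

For B:
  PREDICT(B → A '(' '(') = { '(', 'n' }
  PREDICT(B → ε) = { $, '(', 'n' }
  PREDICT(B → '(' num) = { '(' }
For A:
  PREDICT(A → ε) = { '(' }
  PREDICT(A → B B n) = { '(', 'n' }

Conflict found: Predict set conflict for B: { '(', 'n' }
The grammar is NOT LL(1).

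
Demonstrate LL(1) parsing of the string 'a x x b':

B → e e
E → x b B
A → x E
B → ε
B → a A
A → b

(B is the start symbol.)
LL(1) parsing maintains a stack (initially the start symbol over $) and the input. At each step: if the stack top is a terminal, match it against the current input token; if it is a non-terminal N, replace it with the RHS of M[N, lookahead] (the unique production whose predict set contains the lookahead).

Stack is shown with the top on the left.

Stack    Input      Action
--------------------------
B $      a x x b $  output B → a A
a A $    a x x b $  match 'a'
A $      x x b $    output A → x E
x E $    x x b $    match 'x'
E $      x b $      output E → x b B
x b B $  x b $      match 'x'
b B $    b $        match 'b'
B $      $          output B → ε
$        $          accept

The string is accepted.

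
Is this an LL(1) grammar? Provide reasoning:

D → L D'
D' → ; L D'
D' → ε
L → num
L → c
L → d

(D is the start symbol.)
A grammar is LL(1) if for each non-terminal N with multiple productions, the predict sets of those productions are pairwise disjoint, where PREDICT(N → α) = (FIRST(α) \ {ε}) ∪ (FOLLOW(N) if α ⇒* ε).

Relevant sets:
  FOLLOW(D') = { $ }

For D':
  PREDICT(D' → ';' L D') = { ';' }
  PREDICT(D' → ε) = { $ }
For L:
  PREDICT(L → num) = { 'num' }
  PREDICT(L → c) = { 'c' }
  PREDICT(L → d) = { 'd' }
D has a single production, so nothing to check there.

All predict sets are disjoint. The grammar IS LL(1).

Answer: Yes, the grammar is LL(1).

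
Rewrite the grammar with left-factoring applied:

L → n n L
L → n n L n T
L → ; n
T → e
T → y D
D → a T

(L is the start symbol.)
Left-factoring transforms A → αβ₁ | αβ₂ into A → αA' and A' → β₁ | β₂
(α is the longest common prefix among the alternatives). Repeat until
no nonterminal has two alternatives with a common prefix.

Round 1: L has alternatives sharing prefix 'n n L'. Introduce L': L → n n L L'
  Add: L' → ε
  Add: L' → n T

No remaining common prefixes — done.

Resulting grammar:
L → n n L L'
L' → ε
L' → n T
L → ; n
T → e
T → y D
D → a T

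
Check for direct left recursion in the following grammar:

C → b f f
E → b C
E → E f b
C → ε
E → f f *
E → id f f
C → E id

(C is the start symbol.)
Yes, E is left-recursive

C → b f f: starts with b
E → b C: starts with b
E → E f b: LEFT RECURSIVE (starts with E)
C → ε: starts with ε
E → f f *: starts with f
E → id f f: starts with id
C → E id: starts with E

The grammar has direct left recursion on: E.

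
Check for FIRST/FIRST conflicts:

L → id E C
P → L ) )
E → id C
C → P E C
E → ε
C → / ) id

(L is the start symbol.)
FIRST sets of the non-terminals at (or reachable through a nullable prefix from) the front of some alternative:
  FIRST(P) = { 'id' }

Productions for E:
  E → id C: FIRST = { 'id' }
  E → ε: FIRST = { ε }
Productions for C:
  C → P E C: FIRST = { 'id' }
  C → / ) id: FIRST = { '/' }
L, P have only one production, so no FIRST/FIRST conflict is possible there.

All alternatives of each non-terminal have pairwise disjoint FIRST sets.

Answer: No FIRST/FIRST conflicts.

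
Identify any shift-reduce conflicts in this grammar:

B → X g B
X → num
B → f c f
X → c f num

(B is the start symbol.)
No shift-reduce conflicts

Augment with B' → B and build the canonical LR(0) collection (I0 = CLOSURE({[B' → . B]}), then GOTO on every symbol after a dot until no new states appear). It has 12 states:
  I0: { [B → . X g B], [B → . f c f], [B' → . B], [X → . c f num], [X → . num] }  — shift
  I1: { [B' → B .] }  — accept
  I2: { [B → X . g B] }  — shift
  I3: { [X → c . f num] }  — shift
  I4: { [B → f . c f] }  — shift
  I5: { [X → num .] }  — reduce
  I6: { [B → f c . f] }  — shift
  I7: { [B → f c f .] }  — reduce
  I8: { [X → c f . num] }  — shift
  I9: { [X → c f num .] }  — reduce
  I10: { [B → . X g B], [B → . f c f], [B → X g . B], [X → . c f num], [X → . num] }  — shift
  I11: { [B → X g B .] }  — reduce

No state contains both a complete item and a shift item.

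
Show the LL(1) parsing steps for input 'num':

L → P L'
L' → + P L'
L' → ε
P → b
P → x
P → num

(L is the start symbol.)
LL(1) parsing maintains a stack (initially the start symbol over $) and the input. At each step: if the stack top is a terminal, match it against the current input token; if it is a non-terminal N, replace it with the RHS of M[N, lookahead] (the unique production whose predict set contains the lookahead).

Stack is shown with the top on the left.

Stack     Input  Action
-----------------------
L $       num $  output L → P L'
P L' $    num $  output P → num
num L' $  num $  match 'num'
L' $      $      output L' → ε
$         $      accept

The string is accepted.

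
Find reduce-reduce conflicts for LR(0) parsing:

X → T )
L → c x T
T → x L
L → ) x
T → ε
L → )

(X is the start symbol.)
Augment with X' → X and build the canonical LR(0) collection (I0 = CLOSURE({[X' → . X]}), then GOTO on every symbol after a dot until no new states appear). It has 11 states:
  I0: { [T → . x L], [T → .], [X → . T )], [X' → . X] }  — shift, reduce
  I1: { [X → T . )] }  — shift
  I2: { [X' → X .] }  — accept
  I3: { [L → . ) x], [L → . )], [L → . c x T], [T → x . L] }  — shift
  I4: { [L → ) . x], [L → ) .] }  — shift, reduce
  I5: { [T → x L .] }  — reduce
  I6: { [L → c . x T] }  — shift
  I7: { [L → c x . T], [T → . x L], [T → .] }  — shift, reduce
  I8: { [L → c x T .] }  — reduce
  I9: { [L → ) x .] }  — reduce
  I10: { [X → T ) .] }  — reduce

No state contains more than one complete item.

Answer: No reduce-reduce conflicts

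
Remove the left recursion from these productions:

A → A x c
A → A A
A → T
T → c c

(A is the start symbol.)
A is directly left-recursive. The standard transformation for
  A → A α₁ | ... | A α_m | β₁ | ... | β_n
is
  A  → β₁ A' | ... | β_n A'
  A' → α₁ A' | ... | α_m A' | ε

A → T becomes A → T A'
A → A x c becomes A' → x c A'
A → A A becomes A' → A A'
Add A' → ε

Productions for other non-terminals are unchanged:
  T → c c

Resulting grammar:
A → T A'
A' → x c A'
A' → A A'
A' → ε
T → c c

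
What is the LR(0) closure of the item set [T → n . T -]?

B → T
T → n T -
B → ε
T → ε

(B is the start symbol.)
{ [T → . n T -], [T → .], [T → n . T -] }

Start with: [T → n . T -]
  [T → n . T -] has the dot before T: add [T → . n T -], [T → .]
No further items can be added.

CLOSURE = { [T → . n T -], [T → .], [T → n . T -] }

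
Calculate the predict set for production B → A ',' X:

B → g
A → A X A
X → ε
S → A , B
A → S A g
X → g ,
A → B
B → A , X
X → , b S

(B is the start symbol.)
{ 'g' }

PREDICT(B → A ',' X) = (FIRST(RHS) \ {ε}) ∪ (FOLLOW(B) if ε ∈ FIRST(RHS), i.e. RHS ⇒* ε)
FIRST(A) = { 'g' }
FIRST(A ',' X) = { 'g' }
ε ∉ FIRST(A ',' X), so FOLLOW(B) is not added.
PREDICT(B → A ',' X) = { 'g' }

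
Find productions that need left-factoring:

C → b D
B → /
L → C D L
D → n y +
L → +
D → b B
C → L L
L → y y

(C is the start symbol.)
No, left-factoring is not needed

Left-factoring is needed when two productions for the same non-terminal
share a common prefix on the right-hand side.

Productions for C:
  C → b D
  C → L L
Productions for L:
  L → C D L
  L → +
  L → y y
Productions for D:
  D → n y +
  D → b B

No common prefixes found.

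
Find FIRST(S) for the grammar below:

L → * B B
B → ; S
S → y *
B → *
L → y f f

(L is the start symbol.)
{ 'y' }

To compute FIRST(S), examine every production with S on the left-hand side, reading each right-hand side left to right until a non-nullable symbol is reached.

From S → y *:
  - y is a terminal: add 'y' and stop

Collecting: FIRST(S) = { 'y' }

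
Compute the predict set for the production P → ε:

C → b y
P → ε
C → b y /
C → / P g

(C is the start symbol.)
PREDICT(P → ε) = (FIRST(RHS) \ {ε}) ∪ (FOLLOW(P) if ε ∈ FIRST(RHS), i.e. RHS ⇒* ε)
The right-hand side is ε (FIRST(ε) = { ε }), so the predict set is FOLLOW(P) = { 'g' }
PREDICT(P → ε) = { 'g' }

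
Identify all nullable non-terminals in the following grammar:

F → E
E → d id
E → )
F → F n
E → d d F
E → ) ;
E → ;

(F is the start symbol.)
A non-terminal is nullable if it can derive ε (the empty string): either it has an ε-production, or it has a production whose right-hand side consists entirely of nullable non-terminals.

There are no ε-productions, so no non-terminal can derive ε.
No non-terminals are nullable.

Answer: None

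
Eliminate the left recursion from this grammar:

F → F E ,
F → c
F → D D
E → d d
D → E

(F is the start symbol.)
F → c F'
F → D D F'
F' → E , F'
F' → ε
E → d d
D → E

F is directly left-recursive. The standard transformation for
  A → A α₁ | ... | A α_m | β₁ | ... | β_n
is
  A  → β₁ A' | ... | β_n A'
  A' → α₁ A' | ... | α_m A' | ε

F → c becomes F → c F'
F → D D becomes F → D D F'
F → F E , becomes F' → E , F'
Add F' → ε

Productions for other non-terminals are unchanged:
  E → d d
  D → E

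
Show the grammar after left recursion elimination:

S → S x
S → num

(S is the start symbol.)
S is directly left-recursive. The standard transformation for
  A → A α₁ | ... | A α_m | β₁ | ... | β_n
is
  A  → β₁ A' | ... | β_n A'
  A' → α₁ A' | ... | α_m A' | ε

S → num becomes S → num S'
S → S x becomes S' → x S'
Add S' → ε

Resulting grammar:
S → num S'
S' → x S'
S' → ε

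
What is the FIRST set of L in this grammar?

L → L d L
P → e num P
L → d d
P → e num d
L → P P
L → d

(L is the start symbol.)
{ 'd', 'e' }

To compute FIRST(L), examine every production with L on the left-hand side, reading each right-hand side left to right until a non-nullable symbol is reached.

FIRST sets of the other non-terminals involved (by the same procedure, iterated to a fixed point):
  FIRST(P) = { 'e' }

From L → L d L:
  - L is the symbol being defined: contributes nothing new
    L is not nullable, so stop
From L → d d:
  - d is a terminal: add 'd' and stop
From L → P P:
  - P is a non-terminal: add FIRST(P) \ {ε} = { 'e' }
    P is not nullable, so stop
From L → d:
  - d is a terminal: add 'd' and stop

Collecting: FIRST(L) = { 'd', 'e' }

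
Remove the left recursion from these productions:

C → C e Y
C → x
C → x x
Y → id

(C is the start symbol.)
C is directly left-recursive. The standard transformation for
  A → A α₁ | ... | A α_m | β₁ | ... | β_n
is
  A  → β₁ A' | ... | β_n A'
  A' → α₁ A' | ... | α_m A' | ε

C → x becomes C → x C'
C → x x becomes C → x x C'
C → C e Y becomes C' → e Y C'
Add C' → ε

Productions for other non-terminals are unchanged:
  Y → id

Resulting grammar:
C → x C'
C → x x C'
C' → e Y C'
C' → ε
Y → id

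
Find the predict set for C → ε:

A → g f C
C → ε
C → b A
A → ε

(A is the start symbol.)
PREDICT(C → ε) = (FIRST(RHS) \ {ε}) ∪ (FOLLOW(C) if ε ∈ FIRST(RHS), i.e. RHS ⇒* ε)
The right-hand side is ε (FIRST(ε) = { ε }), so the predict set is FOLLOW(C) = { $ }
PREDICT(C → ε) = { $ }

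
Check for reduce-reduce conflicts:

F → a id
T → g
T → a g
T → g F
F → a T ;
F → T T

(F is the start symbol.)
A reduce-reduce conflict occurs when an LR(0) state has two complete items [A → α .] and [B → β .] — both call for a reduction, and with no lookahead the parser cannot choose between them.

Augment with F' → F and build the canonical LR(0) collection (I0 = CLOSURE({[F' → . F]}), then GOTO on every symbol after a dot until no new states appear). It has 13 states:
  I0: { [F → . T T], [F → . a T ;], [F → . a id], [F' → . F], [T → . a g], [T → . g F], [T → . g] }  — shift
  I1: { [F' → F .] }  — accept
  I2: { [F → T . T], [T → . a g], [T → . g F], [T → . g] }  — shift
  I3: { [F → a . T ;], [F → a . id], [T → . a g], [T → . g F], [T → . g], [T → a . g] }  — shift
  I4: { [F → . T T], [F → . a T ;], [F → . a id], [T → . a g], [T → . g F], [T → . g], [T → g . F], [T → g .] }  — shift, reduce
  I5: { [T → g F .] }  — reduce
  I6: { [F → a T . ;] }  — shift
  I7: { [T → a . g] }  — shift
  I8: { [F → . T T], [F → . a T ;], [F → . a id], [T → . a g], [T → . g F], [T → . g], [T → a g .], [T → g . F], [T → g .] }  — shift, 2 reduces
  I9: { [F → a id .] }  — reduce
  I10: { [T → a g .] }  — reduce
  I11: { [F → a T ; .] }  — reduce
  I12: { [F → T T .] }  — reduce

I8 contains complete items [T → a g .], [T → g .] — reduce-reduce conflict.

Answer: Yes — I8: [T → a g .] vs [T → g .]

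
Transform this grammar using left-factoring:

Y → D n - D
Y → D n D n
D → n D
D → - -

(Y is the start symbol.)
Left-factoring transforms A → αβ₁ | αβ₂ into A → αA' and A' → β₁ | β₂
(α is the longest common prefix among the alternatives). Repeat until
no nonterminal has two alternatives with a common prefix.

Round 1: Y has alternatives sharing prefix 'D n'. Introduce Y': Y → D n Y'
  Add: Y' → - D
  Add: Y' → D n

No remaining common prefixes — done.

Resulting grammar:
Y → D n Y'
Y' → - D
Y' → D n
D → n D
D → - -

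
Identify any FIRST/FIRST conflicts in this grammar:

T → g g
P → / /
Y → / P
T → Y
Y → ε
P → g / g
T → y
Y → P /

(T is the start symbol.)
FIRST sets of the non-terminals at (or reachable through a nullable prefix from) the front of some alternative:
  FIRST(Y) = { '/', 'g', ε }
  FIRST(P) = { '/', 'g' }

Productions for T:
  T → g g: FIRST = { 'g' }
  T → Y: FIRST = { '/', 'g', ε }
  T → y: FIRST = { 'y' }
Productions for P:
  P → / /: FIRST = { '/' }
  P → g / g: FIRST = { 'g' }
Productions for Y:
  Y → / P: FIRST = { '/' }
  Y → ε: FIRST = { ε }
  Y → P /: FIRST = { '/', 'g' }

Conflict for T: T → g g and T → Y
  Overlap: { 'g' }
Conflict for Y: Y → / P and Y → P /
  Overlap: { '/' }

Answer: Yes. T → g g / T → Y on { 'g' }; Y → '/' P / Y → P '/' on { '/' }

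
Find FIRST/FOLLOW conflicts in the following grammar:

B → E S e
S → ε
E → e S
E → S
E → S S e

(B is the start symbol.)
Yes. E → e S with FOLLOW(E) on { 'e' }; E → S S e with FOLLOW(E) on { 'e' }

Nullable non-terminals: E, S.
FIRST sets used below: FIRST(S) = { ε }

E: nullable alternative(s) E → S; FOLLOW(E) = { 'e' }
  E → e S: FIRST \ {ε} = { 'e' } — overlaps FOLLOW(E) on { 'e' }: CONFLICT
  E → S: FIRST \ {ε} = { } — this is the only nullable alternative, skip
  E → S S e: FIRST \ {ε} = { 'e' } — overlaps FOLLOW(E) on { 'e' }: CONFLICT
S has a nullable alternative but only one production, so nothing to check.

B has no nullable alternative, so no FIRST/FOLLOW check is needed there.

So the grammar has 2 FIRST/FOLLOW conflicts (marked CONFLICT above).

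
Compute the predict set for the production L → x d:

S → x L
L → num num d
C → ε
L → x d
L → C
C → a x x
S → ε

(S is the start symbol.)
PREDICT(L → x d) = (FIRST(RHS) \ {ε}) ∪ (FOLLOW(L) if ε ∈ FIRST(RHS), i.e. RHS ⇒* ε)
FIRST(x d) = { 'x' }
ε ∉ FIRST(x d), so FOLLOW(L) is not added.
PREDICT(L → x d) = { 'x' }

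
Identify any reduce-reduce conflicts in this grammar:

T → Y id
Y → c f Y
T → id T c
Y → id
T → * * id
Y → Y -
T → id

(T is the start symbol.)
Augment with T' → T and build the canonical LR(0) collection (I0 = CLOSURE({[T' → . T]}), then GOTO on every symbol after a dot until no new states appear). It has 15 states:
  I0: { [T → . * * id], [T → . Y id], [T → . id T c], [T → . id], [T' → . T], [Y → . Y -], [Y → . c f Y], [Y → . id] }  — shift
  I1: { [T → * . * id] }  — shift
  I2: { [T' → T .] }  — accept
  I3: { [T → Y . id], [Y → Y . -] }  — shift
  I4: { [Y → c . f Y] }  — shift
  I5: { [T → . * * id], [T → . Y id], [T → . id T c], [T → . id], [T → id . T c], [T → id .], [Y → . Y -], [Y → . c f Y], [Y → . id], [Y → id .] }  — shift, 2 reduces
  I6: { [T → id T . c] }  — shift
  I7: { [T → id T c .] }  — reduce
  I8: { [Y → . Y -], [Y → . c f Y], [Y → . id], [Y → c f . Y] }  — shift
  I9: { [Y → Y . -], [Y → c f Y .] }  — shift, reduce
  I10: { [Y → id .] }  — reduce
  I11: { [Y → Y - .] }  — reduce
  I12: { [T → Y id .] }  — reduce
  I13: { [T → * * . id] }  — shift
  I14: { [T → * * id .] }  — reduce

I5 contains complete items [T → id .], [Y → id .] — reduce-reduce conflict.

Answer: Yes — I5: [T → id .] vs [Y → id .]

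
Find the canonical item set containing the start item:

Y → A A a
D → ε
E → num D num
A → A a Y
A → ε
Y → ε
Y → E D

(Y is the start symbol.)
{ [A → . A a Y], [A → .], [E → . num D num], [Y → . A A a], [Y → . E D], [Y → .], [Y' → . Y] }

First, augment the grammar with Y' → Y
I₀ = CLOSURE({ [Y' → . Y] }):
  [Y' → . Y] has the dot before Y: add [Y → . A A a], [Y → .], [Y → . E D]
  [Y → . A A a] has the dot before A: add [A → . A a Y], [A → .]
  [Y → . E D] has the dot before E: add [E → . num D num]
No further items can be added.

I₀ = { [A → . A a Y], [A → .], [E → . num D num], [Y → . A A a], [Y → . E D], [Y → .], [Y' → . Y] }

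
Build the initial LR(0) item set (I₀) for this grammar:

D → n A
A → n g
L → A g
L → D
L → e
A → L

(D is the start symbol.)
First, augment the grammar with D' → D
I₀ = CLOSURE({ [D' → . D] }):
  [D' → . D] has the dot before D: add [D → . n A]
No further items can be added.

I₀ = { [D → . n A], [D' → . D] }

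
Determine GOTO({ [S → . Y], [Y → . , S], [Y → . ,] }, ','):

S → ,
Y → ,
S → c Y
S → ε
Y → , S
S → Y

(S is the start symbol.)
GOTO(I, ',') = CLOSURE({ [A → αX.β] : [A → α.Xβ] ∈ I, X = ',' })

Items with dot before ',', with the dot advanced:
  [Y → . ,] → [Y → , .]
  [Y → . , S] → [Y → , . S]
Closure of the advanced items:
  [Y → , . S] has the dot before S: add [S → . ,], [S → . c Y], [S → .], [S → . Y]
  [S → . Y] has the dot before Y: add [Y → . ,], [Y → . , S]

GOTO = { [S → . ,], [S → . Y], [S → . c Y], [S → .], [Y → , . S], [Y → , .], [Y → . , S], [Y → . ,] }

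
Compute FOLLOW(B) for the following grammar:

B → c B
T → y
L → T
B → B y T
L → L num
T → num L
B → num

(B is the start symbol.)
B is the start symbol, so $ ∈ FOLLOW(B).
In B → c B: B is at the end; this adds FOLLOW(B) to itself — nothing new
In B → B y T: B is followed by y T, add FIRST(y T) \ {ε} = { 'y' }

Taking the union: FOLLOW(B) = { $, 'y' }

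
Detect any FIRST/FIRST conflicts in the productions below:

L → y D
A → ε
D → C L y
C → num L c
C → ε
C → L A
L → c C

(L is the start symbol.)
FIRST sets of the non-terminals at (or reachable through a nullable prefix from) the front of some alternative:
  FIRST(L) = { 'c', 'y' }

Productions for L:
  L → y D: FIRST = { 'y' }
  L → c C: FIRST = { 'c' }
Productions for C:
  C → num L c: FIRST = { 'num' }
  C → ε: FIRST = { ε }
  C → L A: FIRST = { 'c', 'y' }
A, D have only one production, so no FIRST/FIRST conflict is possible there.

All alternatives of each non-terminal have pairwise disjoint FIRST sets.

Answer: No FIRST/FIRST conflicts.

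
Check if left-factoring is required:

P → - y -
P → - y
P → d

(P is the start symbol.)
Left-factoring is needed when two productions for the same non-terminal
share a common prefix on the right-hand side.

Productions for P:
  P → - y -
  P → - y
  P → d

Found common prefix '- y' in productions for P

Answer: Yes, P has productions with common prefix '- y'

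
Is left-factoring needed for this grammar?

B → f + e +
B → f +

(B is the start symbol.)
Left-factoring is needed when two productions for the same non-terminal
share a common prefix on the right-hand side.

Productions for B:
  B → f + e +
  B → f +

Found common prefix 'f +' in productions for B

Answer: Yes, B has productions with common prefix 'f +'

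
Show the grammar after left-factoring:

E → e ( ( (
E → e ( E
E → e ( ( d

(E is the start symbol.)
Left-factoring transforms A → αβ₁ | αβ₂ into A → αA' and A' → β₁ | β₂
(α is the longest common prefix among the alternatives). Repeat until
no nonterminal has two alternatives with a common prefix.

Round 1: E has alternatives sharing prefix 'e ('. Introduce E': E → e ( E'
  Add: E' → ( (
  Add: E' → E
  Add: E' → ( d

Round 2: E' has alternatives sharing prefix '('. Introduce E'': E' → ( E''
  Add: E'' → (
  Add: E'' → d

No remaining common prefixes — done.

Resulting grammar:
E → e ( E'
E' → ( E''
E'' → (
E'' → d
E' → E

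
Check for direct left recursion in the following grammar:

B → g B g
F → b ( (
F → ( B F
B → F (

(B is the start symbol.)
Direct left recursion occurs when N → N α for some non-terminal N (the right-hand side begins with the left-hand side itself).

B → g B g: starts with g
F → b ( (: starts with b
F → ( B F: starts with '('
B → F (: starts with F

No direct left recursion found.

Answer: No direct left recursion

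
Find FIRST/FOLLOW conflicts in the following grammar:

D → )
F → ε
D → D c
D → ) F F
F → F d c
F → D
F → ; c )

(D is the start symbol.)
Yes. F → F d c with FOLLOW(F) on { ')', ';', 'd' }; F → D with FOLLOW(F) on { ')' }; F → ';' c ')' with FOLLOW(F) on { ';' }

A FIRST/FOLLOW conflict occurs when a non-terminal N has a nullable alternative N → β (β ⇒* ε) and another alternative N → α with FIRST(α) ∩ FOLLOW(N) ≠ ∅: on such a lookahead the parser cannot decide between expanding α and letting N vanish via β.

Nullable non-terminals: F.
FIRST sets used below: FIRST(F) = { ')', ';', 'd', ε }, FIRST(D) = { ')' }

F: nullable alternative(s) F → ε; FOLLOW(F) = { $, ')', ';', 'c', 'd' }
  F → ε: FIRST \ {ε} = { } — this is the only nullable alternative, skip
  F → F d c: FIRST \ {ε} = { ')', ';', 'd' } — overlaps FOLLOW(F) on { ')', ';', 'd' }: CONFLICT
  F → D: FIRST \ {ε} = { ')' } — overlaps FOLLOW(F) on { ')' }: CONFLICT
  F → ; c ): FIRST \ {ε} = { ';' } — overlaps FOLLOW(F) on { ';' }: CONFLICT

D has no nullable alternative, so no FIRST/FOLLOW check is needed there.

So the grammar has 3 FIRST/FOLLOW conflicts (marked CONFLICT above).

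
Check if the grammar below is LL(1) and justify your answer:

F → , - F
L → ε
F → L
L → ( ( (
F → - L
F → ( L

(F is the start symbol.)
No. Predict set conflict for F: { '(' }

A grammar is LL(1) if for each non-terminal N with multiple productions, the predict sets of those productions are pairwise disjoint, where PREDICT(N → α) = (FIRST(α) \ {ε}) ∪ (FOLLOW(N) if α ⇒* ε).

Relevant sets:
  FIRST(L) = { '(', ε }
  FOLLOW(F) = { $ }
  FOLLOW(L) = { $ }

For F:
  PREDICT(F → ',' '-' F) = { ',' }
  PREDICT(F → L) = { $, '(' }
  PREDICT(F → '-' L) = { '-' }
  PREDICT(F → '(' L) = { '(' }
For L:
  PREDICT(L → ε) = { $ }
  PREDICT(L → '(' '(' '(') = { '(' }

Conflict found: Predict set conflict for F: { '(' }
The grammar is NOT LL(1).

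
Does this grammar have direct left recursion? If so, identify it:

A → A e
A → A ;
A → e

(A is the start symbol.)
Yes, A is left-recursive

Direct left recursion occurs when N → N α for some non-terminal N (the right-hand side begins with the left-hand side itself).

A → A e: LEFT RECURSIVE (starts with A)
A → A ;: LEFT RECURSIVE (starts with A)
A → e: starts with e

The grammar has direct left recursion on: A.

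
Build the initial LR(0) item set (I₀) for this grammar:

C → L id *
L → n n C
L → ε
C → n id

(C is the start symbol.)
First, augment the grammar with C' → C
I₀ = CLOSURE({ [C' → . C] }):
  [C' → . C] has the dot before C: add [C → . L id *], [C → . n id]
  [C → . L id *] has the dot before L: add [L → . n n C], [L → .]
No further items can be added.

I₀ = { [C → . L id *], [C → . n id], [C' → . C], [L → . n n C], [L → .] }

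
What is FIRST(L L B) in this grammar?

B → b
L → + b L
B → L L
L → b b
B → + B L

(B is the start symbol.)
{ '+', 'b' }

FIRST sets of the non-terminals involved (from the grammar, by fixed-point iteration):
  FIRST(L) = { '+', 'b' }

To compute FIRST(L L B), process the symbols left to right:
Symbol L is a non-terminal. Add FIRST(L) \ {ε} = { '+', 'b' }
L is not nullable (ε ∉ FIRST(L)), so stop here.
FIRST(L L B) = { '+', 'b' }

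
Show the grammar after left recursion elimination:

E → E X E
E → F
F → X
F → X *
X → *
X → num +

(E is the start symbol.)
E → F E'
E' → X E E'
E' → ε
F → X
F → X *
X → *
X → num +

E is directly left-recursive. The standard transformation for
  A → A α₁ | ... | A α_m | β₁ | ... | β_n
is
  A  → β₁ A' | ... | β_n A'
  A' → α₁ A' | ... | α_m A' | ε

E → F becomes E → F E'
E → E X E becomes E' → X E E'
Add E' → ε

Productions for other non-terminals are unchanged:
  F → X
  F → X *
  X → *
  X → num +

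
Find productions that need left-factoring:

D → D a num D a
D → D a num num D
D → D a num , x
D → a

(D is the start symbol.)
Left-factoring is needed when two productions for the same non-terminal
share a common prefix on the right-hand side.

Productions for D:
  D → D a num D a
  D → D a num num D
  D → D a num , x
  D → a

Found common prefix 'D a num' in productions for D

Answer: Yes, D has productions with common prefix 'D a num'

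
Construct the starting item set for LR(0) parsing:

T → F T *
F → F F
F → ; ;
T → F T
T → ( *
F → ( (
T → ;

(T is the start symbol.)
{ [F → . ( (], [F → . ; ;], [F → . F F], [T → . ( *], [T → . ;], [T → . F T *], [T → . F T], [T' → . T] }

First, augment the grammar with T' → T
I₀ = CLOSURE({ [T' → . T] }):
  [T' → . T] has the dot before T: add [T → . F T *], [T → . F T], [T → . ( *], [T → . ;]
  [T → . F T *] has the dot before F: add [F → . F F], [F → . ; ;], [F → . ( (]
No further items can be added.

I₀ = { [F → . ( (], [F → . ; ;], [F → . F F], [T → . ( *], [T → . ;], [T → . F T *], [T → . F T], [T' → . T] }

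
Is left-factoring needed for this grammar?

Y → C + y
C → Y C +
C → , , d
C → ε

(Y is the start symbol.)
No, left-factoring is not needed

Left-factoring is needed when two productions for the same non-terminal
share a common prefix on the right-hand side.

Productions for C:
  C → Y C +
  C → , , d
  C → ε

No common prefixes found.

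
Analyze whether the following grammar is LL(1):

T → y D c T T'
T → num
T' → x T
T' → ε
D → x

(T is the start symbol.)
No. Predict set conflict for T': { 'x' }

A grammar is LL(1) if for each non-terminal N with multiple productions, the predict sets of those productions are pairwise disjoint, where PREDICT(N → α) = (FIRST(α) \ {ε}) ∪ (FOLLOW(N) if α ⇒* ε).

Relevant sets:
  FOLLOW(T') = { $, 'x' }

For T:
  PREDICT(T → y D c T T') = { 'y' }
  PREDICT(T → num) = { 'num' }
For T':
  PREDICT(T' → x T) = { 'x' }
  PREDICT(T' → ε) = { $, 'x' }
D has a single production, so nothing to check there.

Conflict found: Predict set conflict for T': { 'x' }
The grammar is NOT LL(1).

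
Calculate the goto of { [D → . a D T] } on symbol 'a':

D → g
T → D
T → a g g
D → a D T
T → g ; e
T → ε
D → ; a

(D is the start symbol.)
{ [D → . ; a], [D → . a D T], [D → . g], [D → a . D T] }

GOTO(I, 'a') = CLOSURE({ [A → αX.β] : [A → α.Xβ] ∈ I, X = 'a' })

Items with dot before 'a', with the dot advanced:
  [D → . a D T] → [D → a . D T]
Closure of the advanced items:
  [D → a . D T] has the dot before D: add [D → . g], [D → . a D T], [D → . ; a]

GOTO = { [D → . ; a], [D → . a D T], [D → . g], [D → a . D T] }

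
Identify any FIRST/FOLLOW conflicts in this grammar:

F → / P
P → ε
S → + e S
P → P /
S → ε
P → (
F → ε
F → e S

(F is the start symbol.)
Nullable non-terminals: F, P, S.
FIRST sets used below: FIRST(P) = { '(', '/', ε }

F: nullable alternative(s) F → ε; FOLLOW(F) = { $ }
  F → / P: FIRST \ {ε} = { '/' } — disjoint from FOLLOW(F)
  F → ε: FIRST \ {ε} = { } — this is the only nullable alternative, skip
  F → e S: FIRST \ {ε} = { 'e' } — disjoint from FOLLOW(F)

P: nullable alternative(s) P → ε; FOLLOW(P) = { $, '/' }
  P → ε: FIRST \ {ε} = { } — this is the only nullable alternative, skip
  P → P /: FIRST \ {ε} = { '(', '/' } — overlaps FOLLOW(P) on { '/' }: CONFLICT
  P → (: FIRST \ {ε} = { '(' } — disjoint from FOLLOW(P)

S: nullable alternative(s) S → ε; FOLLOW(S) = { $ }
  S → + e S: FIRST \ {ε} = { '+' } — disjoint from FOLLOW(S)
  S → ε: FIRST \ {ε} = { } — this is the only nullable alternative, skip

So the grammar has 1 FIRST/FOLLOW conflict (marked CONFLICT above).

Answer: Yes. P → P '/' with FOLLOW(P) on { '/' }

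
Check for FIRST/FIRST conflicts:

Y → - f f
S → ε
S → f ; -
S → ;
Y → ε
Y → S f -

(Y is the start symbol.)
No FIRST/FIRST conflicts.

FIRST sets of the non-terminals at (or reachable through a nullable prefix from) the front of some alternative:
  FIRST(S) = { ';', 'f', ε }

Productions for Y:
  Y → - f f: FIRST = { '-' }
  Y → ε: FIRST = { ε }
  Y → S f -: FIRST = { ';', 'f' }
Productions for S:
  S → ε: FIRST = { ε }
  S → f ; -: FIRST = { 'f' }
  S → ;: FIRST = { ';' }

All alternatives of each non-terminal have pairwise disjoint FIRST sets.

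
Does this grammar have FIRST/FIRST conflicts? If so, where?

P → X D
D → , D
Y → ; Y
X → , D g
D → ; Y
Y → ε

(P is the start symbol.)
A FIRST/FIRST conflict occurs when two productions N → α and N → β for the same non-terminal have FIRST(α) ∩ FIRST(β) ≠ ∅ (with ε ∈ FIRST of a nullable right-hand side, so two nullable alternatives also conflict).

Productions for D:
  D → , D: FIRST = { ',' }
  D → ; Y: FIRST = { ';' }
Productions for Y:
  Y → ; Y: FIRST = { ';' }
  Y → ε: FIRST = { ε }
P, X have only one production, so no FIRST/FIRST conflict is possible there.

All alternatives of each non-terminal have pairwise disjoint FIRST sets.

Answer: No FIRST/FIRST conflicts.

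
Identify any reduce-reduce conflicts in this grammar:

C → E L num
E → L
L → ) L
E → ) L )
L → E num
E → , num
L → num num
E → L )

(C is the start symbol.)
Yes — I15: [E → L .] vs [L → ) L .]; I16: [E → ) L ) .] vs [E → L ) .]

Augment with C' → C and build the canonical LR(0) collection (I0 = CLOSURE({[C' → . C]}), then GOTO on every symbol after a dot until no new states appear). It has 17 states:
  I0: { [C → . E L num], [C' → . C], [E → . ) L )], [E → . , num], [E → . L )], [E → . L], [L → . ) L], [L → . E num], [L → . num num] }  — shift
  I1: { [E → ) . L )], [E → . ) L )], [E → . , num], [E → . L )], [E → . L], [L → ) . L], [L → . ) L], [L → . E num], [L → . num num] }  — shift
  I2: { [E → , . num] }  — shift
  I3: { [C' → C .] }  — accept
  I4: { [C → E . L num], [E → . ) L )], [E → . , num], [E → . L )], [E → . L], [L → . ) L], [L → . E num], [L → . num num], [L → E . num] }  — shift
  I5: { [E → L . )], [E → L .] }  — shift, reduce
  I6: { [L → num . num] }  — shift
  I7: { [L → num num .] }  — reduce
  I8: { [E → L ) .] }  — reduce
  I9: { [L → E . num] }  — shift
  I10: { [C → E L . num], [E → L . )], [E → L .] }  — shift, reduce
  I11: { [L → E num .], [L → num . num] }  — shift, reduce
  I12: { [C → E L num .] }  — reduce
  I13: { [L → E num .] }  — reduce
  I14: { [E → , num .] }  — reduce
  I15: { [E → ) L . )], [E → L . )], [E → L .], [L → ) L .] }  — shift, 2 reduces
  I16: { [E → ) L ) .], [E → L ) .] }  — 2 reduces

I15 contains complete items [E → L .], [L → ) L .] — reduce-reduce conflict.
I16 contains complete items [E → ) L ) .], [E → L ) .] — reduce-reduce conflict.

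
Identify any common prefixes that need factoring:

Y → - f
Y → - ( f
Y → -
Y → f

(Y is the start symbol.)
Left-factoring is needed when two productions for the same non-terminal
share a common prefix on the right-hand side.

Productions for Y:
  Y → - f
  Y → - ( f
  Y → -
  Y → f

Found common prefix '-' in productions for Y

Answer: Yes, Y has productions with common prefix '-'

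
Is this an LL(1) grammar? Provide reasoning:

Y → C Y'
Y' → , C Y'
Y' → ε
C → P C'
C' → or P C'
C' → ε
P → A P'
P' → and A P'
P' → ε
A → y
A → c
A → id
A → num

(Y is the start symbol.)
Relevant sets:
  FOLLOW(Y') = { $ }
  FOLLOW(C') = { $, ',' }
  FOLLOW(P') = { $, ',', 'or' }

For Y':
  PREDICT(Y' → ',' C Y') = { ',' }
  PREDICT(Y' → ε) = { $ }
For C':
  PREDICT(C' → or P C') = { 'or' }
  PREDICT(C' → ε) = { $, ',' }
For P':
  PREDICT(P' → and A P') = { 'and' }
  PREDICT(P' → ε) = { $, ',', 'or' }
For A:
  PREDICT(A → y) = { 'y' }
  PREDICT(A → c) = { 'c' }
  PREDICT(A → id) = { 'id' }
  PREDICT(A → num) = { 'num' }
Y, C, P have a single production, so nothing to check there.

All predict sets are disjoint. The grammar IS LL(1).

Answer: Yes, the grammar is LL(1).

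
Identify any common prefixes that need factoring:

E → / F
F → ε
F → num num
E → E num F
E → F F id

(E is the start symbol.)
No, left-factoring is not needed

Left-factoring is needed when two productions for the same non-terminal
share a common prefix on the right-hand side.

Productions for E:
  E → / F
  E → E num F
  E → F F id
Productions for F:
  F → ε
  F → num num

No common prefixes found.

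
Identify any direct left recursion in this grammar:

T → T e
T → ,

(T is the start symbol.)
Direct left recursion occurs when N → N α for some non-terminal N (the right-hand side begins with the left-hand side itself).

T → T e: LEFT RECURSIVE (starts with T)
T → ,: starts with ','

The grammar has direct left recursion on: T.

Answer: Yes, T is left-recursive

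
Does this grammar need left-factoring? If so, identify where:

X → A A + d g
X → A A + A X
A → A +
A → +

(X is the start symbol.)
Yes, X has productions with common prefix 'A A +'

Left-factoring is needed when two productions for the same non-terminal
share a common prefix on the right-hand side.

Productions for X:
  X → A A + d g
  X → A A + A X
Productions for A:
  A → A +
  A → +

Found common prefix 'A A +' in productions for X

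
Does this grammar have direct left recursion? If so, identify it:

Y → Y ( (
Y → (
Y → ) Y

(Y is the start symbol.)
Yes, Y is left-recursive

Y → Y ( (: LEFT RECURSIVE (starts with Y)
Y → (: starts with '('
Y → ) Y: starts with ')'

The grammar has direct left recursion on: Y.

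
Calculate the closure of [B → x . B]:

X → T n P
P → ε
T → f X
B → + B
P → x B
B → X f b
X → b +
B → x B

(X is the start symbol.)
To compute CLOSURE, for each item [A → α.Bβ] where B is a non-terminal, add [B → .γ] for all productions B → γ; repeat for the newly added items until nothing changes.

Start with: [B → x . B]
  [B → x . B] has the dot before B: add [B → . + B], [B → . X f b], [B → . x B]
  [B → . X f b] has the dot before X: add [X → . T n P], [X → . b +]
  [X → . T n P] has the dot before T: add [T → . f X]
No further items can be added.

CLOSURE = { [B → . + B], [B → . X f b], [B → . x B], [B → x . B], [T → . f X], [X → . T n P], [X → . b +] }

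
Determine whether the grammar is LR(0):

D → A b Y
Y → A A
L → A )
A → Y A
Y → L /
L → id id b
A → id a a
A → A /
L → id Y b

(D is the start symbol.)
No. Shift-reduce conflict between [A → Y A .] and [A → A . /]

A grammar is LR(0) if no state in the canonical LR(0) collection has:
  - both a shift item (dot before a terminal) and a complete item (shift-reduce conflict), or
  - two or more complete items (reduce-reduce conflict; the accept item [D' → D .] counts as a complete item here).

Augment with D' → D and build the canonical LR(0) collection (I0 = CLOSURE({[D' → . D]}), then GOTO on every symbol after a dot until no new states appear). It has 20 states:
  I0: { [A → . A /], [A → . Y A], [A → . id a a], [D → . A b Y], [D' → . D], [L → . A )], [L → . id Y b], [L → . id id b], [Y → . A A], [Y → . L /] }  — shift
  I1: { [A → . A /], [A → . Y A], [A → . id a a], [A → A . /], [D → A . b Y], [L → . A )], [L → . id Y b], [L → . id id b], [L → A . )], [Y → . A A], [Y → . L /], [Y → A . A] }  — shift
  I2: { [D' → D .] }  — accept
  I3: { [Y → L . /] }  — shift
  I4: { [A → . A /], [A → . Y A], [A → . id a a], [A → Y . A], [L → . A )], [L → . id Y b], [L → . id id b], [Y → . A A], [Y → . L /] }  — shift
  I5: { [A → . A /], [A → . Y A], [A → . id a a], [A → id . a a], [L → . A )], [L → . id Y b], [L → . id id b], [L → id . Y b], [L → id . id b], [Y → . A A], [Y → . L /] }  — shift
  I6: { [A → . A /], [A → . Y A], [A → . id a a], [A → A . /], [L → . A )], [L → . id Y b], [L → . id id b], [L → A . )], [Y → . A A], [Y → . L /], [Y → A . A] }  — shift
  I7: { [A → . A /], [A → . Y A], [A → . id a a], [A → Y . A], [L → . A )], [L → . id Y b], [L → . id id b], [L → id Y . b], [Y → . A A], [Y → . L /] }  — shift
  I8: { [A → id a . a] }  — shift
  I9: { [A → . A /], [A → . Y A], [A → . id a a], [A → id . a a], [L → . A )], [L → . id Y b], [L → . id id b], [L → id . Y b], [L → id . id b], [L → id id . b], [Y → . A A], [Y → . L /] }  — shift
  I10: { [L → id id b .] }  — reduce
  I11: { [A → id a a .] }  — reduce
  I12: { [A → . A /], [A → . Y A], [A → . id a a], [A → A . /], [A → Y A .], [L → . A )], [L → . id Y b], [L → . id id b], [L → A . )], [Y → . A A], [Y → . L /], [Y → A . A] }  — shift, reduce
  I13: { [L → id Y b .] }  — reduce
  I14: { [L → A ) .] }  — reduce
  I15: { [A → A / .] }  — reduce
  I16: { [A → . A /], [A → . Y A], [A → . id a a], [A → A . /], [L → . A )], [L → . id Y b], [L → . id id b], [L → A . )], [Y → . A A], [Y → . L /], [Y → A . A], [Y → A A .] }  — shift, reduce
  I17: { [Y → L / .] }  — reduce
  I18: { [A → . A /], [A → . Y A], [A → . id a a], [D → A b . Y], [L → . A )], [L → . id Y b], [L → . id id b], [Y → . A A], [Y → . L /] }  — shift
  I19: { [A → . A /], [A → . Y A], [A → . id a a], [A → Y . A], [D → A b Y .], [L → . A )], [L → . id Y b], [L → . id id b], [Y → . A A], [Y → . L /] }  — shift, reduce

Conflict in state I12:
  Shift-reduce conflict between [A → Y A .] and [A → A . /]
So the grammar is NOT LR(0).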